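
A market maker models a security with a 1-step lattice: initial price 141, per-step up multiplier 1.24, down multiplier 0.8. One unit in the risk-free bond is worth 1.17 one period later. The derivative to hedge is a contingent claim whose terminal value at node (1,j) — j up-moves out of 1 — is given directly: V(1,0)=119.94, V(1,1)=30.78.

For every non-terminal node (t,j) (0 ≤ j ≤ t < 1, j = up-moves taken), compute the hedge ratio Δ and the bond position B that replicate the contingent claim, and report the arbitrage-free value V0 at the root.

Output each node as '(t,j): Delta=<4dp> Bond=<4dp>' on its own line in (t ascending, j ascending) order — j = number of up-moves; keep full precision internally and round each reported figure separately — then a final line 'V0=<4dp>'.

Since d<R<u, set p* = (R−d)/(u−d) = 0.8409; price each node as the discounted p*-expectation of its children.
Payoff layer (t=1): V(1,0)=119.9400, V(1,1)=30.7800
  t=0,j=0: stock 141.0000 → up 174.8400 (V=30.7800), down 112.8000 (V=119.9400). Price 38.4312; hedge Δ=-1.4371, bond B=241.0676.
Root portfolio cost Δ·141+B reproduces V0=38.4312.

(0,0): Delta=-1.4371 Bond=241.0676
V0=38.4312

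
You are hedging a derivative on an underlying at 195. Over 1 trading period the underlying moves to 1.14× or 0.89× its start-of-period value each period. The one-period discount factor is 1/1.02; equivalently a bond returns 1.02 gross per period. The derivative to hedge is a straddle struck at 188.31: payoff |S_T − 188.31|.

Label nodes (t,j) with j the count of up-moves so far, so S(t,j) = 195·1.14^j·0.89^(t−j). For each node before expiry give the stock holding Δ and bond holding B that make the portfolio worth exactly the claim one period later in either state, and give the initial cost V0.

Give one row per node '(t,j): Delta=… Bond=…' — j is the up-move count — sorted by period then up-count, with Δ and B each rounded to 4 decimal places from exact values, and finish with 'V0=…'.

(0,0): Delta=0.3945 Bond=-52.6459
V0=24.2741

The replicating-portfolio and risk-neutral prices coincide; use p* = (1.02−0.89)/(1.14−0.89) = 0.5200 for the latter.
Terminal payoffs: V(1,0)=14.7600, V(1,1)=33.9900
Node (0,0) S=195.0000: V=(p*·33.9900+(1−p*)·14.7600)/1.02=24.2741; Δ=(33.9900−14.7600)/(222.3000−173.5500)=0.3945; B=V−Δ·S=-52.6459
Each (Δ,B) replicates both successor values, so the strategy is self-financing and V0 is arbitrage-free.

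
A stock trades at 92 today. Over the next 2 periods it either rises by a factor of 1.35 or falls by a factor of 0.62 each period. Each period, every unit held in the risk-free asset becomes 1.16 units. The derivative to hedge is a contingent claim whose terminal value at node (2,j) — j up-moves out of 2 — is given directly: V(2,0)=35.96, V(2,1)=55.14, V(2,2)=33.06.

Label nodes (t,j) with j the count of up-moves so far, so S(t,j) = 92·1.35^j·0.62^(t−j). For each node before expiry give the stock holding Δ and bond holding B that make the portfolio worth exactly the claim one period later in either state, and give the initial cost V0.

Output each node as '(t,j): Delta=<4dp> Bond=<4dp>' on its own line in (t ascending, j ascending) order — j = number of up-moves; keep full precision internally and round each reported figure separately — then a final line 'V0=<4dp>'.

(0,0): Delta=-0.1456 Bond=44.4264
(1,0): Delta=0.4606 Bond=16.9570
(1,1): Delta=-0.2435 Bond=63.7008
V0=31.0335

No-arbitrage ⇒ martingale measure with p* = (R−d)/(u−d) = 0.7397.
Terminal values V(2,·): V(2,0)=35.9600, V(2,1)=55.1400, V(2,2)=33.0600
Node (1,0) S=57.0400: V=(p*·55.1400+(1−p*)·35.9600)/1.16=43.2310; Δ=(55.1400−35.9600)/(77.0040−35.3648)=0.4606; B=V−Δ·S=16.9570
Node (1,1) S=124.2000: V=(p*·33.0600+(1−p*)·55.1400)/1.16=33.4542; Δ=(33.0600−55.1400)/(167.6700−77.0040)=-0.2435; B=V−Δ·S=63.7008
Node (0,0) S=92.0000: V=(p*·33.4542+(1−p*)·43.2310)/1.16=31.0335; Δ=(33.4542−43.2310)/(124.2000−57.0400)=-0.1456; B=V−Δ·S=44.4264
Check: Δ(0,0)·S0 + B(0,0) = 31.0335 = V0.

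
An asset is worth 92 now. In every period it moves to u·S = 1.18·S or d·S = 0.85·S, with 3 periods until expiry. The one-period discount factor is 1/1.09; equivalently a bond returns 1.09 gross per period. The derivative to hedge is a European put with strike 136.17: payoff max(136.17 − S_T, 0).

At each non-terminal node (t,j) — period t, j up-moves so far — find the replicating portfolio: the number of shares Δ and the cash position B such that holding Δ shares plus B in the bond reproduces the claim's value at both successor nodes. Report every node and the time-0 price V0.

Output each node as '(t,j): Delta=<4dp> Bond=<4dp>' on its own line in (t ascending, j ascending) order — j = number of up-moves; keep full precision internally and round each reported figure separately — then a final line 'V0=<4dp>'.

(0,0): Delta=-0.7802 Bond=89.3797
(1,0): Delta=-1.0000 Bond=114.6116
(1,1): Delta=-0.7208 Bond=90.9785
(2,0): Delta=-1.0000 Bond=124.9266
(2,1): Delta=-1.0000 Bond=124.9266
(2,2): Delta=-0.6454 Bond=89.5065
V0=17.6005

Since d<R<u, set p* = (R−d)/(u−d) = 0.7273; price each node as the discounted p*-expectation of its children.
Payoff layer (t=3): V(3,0)=79.6705, V(3,1)=57.7354, V(3,2)=27.2843, V(3,3)=0.0000
(2,0): S=66.4700. Δ = (V_up−V_dn)/(S_up−S_dn) = (57.7354−79.6705)/(78.4346−56.4995) = -1.0000. V = [p*·57.7354 + (1−p*)·79.6705]/1.09 = 58.4566. B = V − Δ·S = 124.9266.
(2,1): S=92.2760. Δ = (V_up−V_dn)/(S_up−S_dn) = (27.2843−57.7354)/(108.8857−78.4346) = -1.0000. V = [p*·27.2843 + (1−p*)·57.7354]/1.09 = 32.6506. B = V − Δ·S = 124.9266.
(2,2): S=128.1008. Δ = (V_up−V_dn)/(S_up−S_dn) = (0.0000−27.2843)/(151.1589−108.8857) = -0.6454. V = [p*·0.0000 + (1−p*)·27.2843]/1.09 = 6.8268. B = V − Δ·S = 89.5065.
(1,0): S=78.2000. Δ = (V_up−V_dn)/(S_up−S_dn) = (32.6506−58.4566)/(92.2760−66.4700) = -1.0000. V = [p*·32.6506 + (1−p*)·58.4566]/1.09 = 36.4116. B = V − Δ·S = 114.6116.
(1,1): S=108.5600. Δ = (V_up−V_dn)/(S_up−S_dn) = (6.8268−32.6506)/(128.1008−92.2760) = -0.7208. V = [p*·6.8268 + (1−p*)·32.6506]/1.09 = 12.7244. B = V − Δ·S = 90.9785.
(0,0): S=92.0000. Δ = (V_up−V_dn)/(S_up−S_dn) = (12.7244−36.4116)/(108.5600−78.2000) = -0.7802. V = [p*·12.7244 + (1−p*)·36.4116]/1.09 = 17.6005. B = V − Δ·S = 89.3797.
Self-financing check: at every node Δ·S+B equals the discounted successor values.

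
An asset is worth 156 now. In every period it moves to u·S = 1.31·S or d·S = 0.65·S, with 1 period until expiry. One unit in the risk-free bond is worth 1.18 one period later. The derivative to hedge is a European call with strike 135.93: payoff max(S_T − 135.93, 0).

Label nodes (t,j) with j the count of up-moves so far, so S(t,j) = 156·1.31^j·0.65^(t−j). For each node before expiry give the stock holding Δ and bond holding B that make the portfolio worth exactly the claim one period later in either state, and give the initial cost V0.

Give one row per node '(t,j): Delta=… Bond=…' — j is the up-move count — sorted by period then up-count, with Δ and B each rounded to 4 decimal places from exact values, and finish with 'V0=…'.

Under the risk-neutral measure, an up-move has probability p* = (R−d)/(u−d) = 0.8030 and values discount at R = 1.18.
At expiry t=1: V(1,0)=0.0000, V(1,1)=68.4300
(0,0): S=156.0000. Δ = (V_up−V_dn)/(S_up−S_dn) = (68.4300−0.0000)/(204.3600−101.4000) = 0.6646. V = [p*·68.4300 + (1−p*)·0.0000]/1.18 = 46.5690. B = V − Δ·S = -57.1129.
The time-0 hedge costs 46.5690, which is the no-arbitrage price.

(0,0): Delta=0.6646 Bond=-57.1129
V0=46.5690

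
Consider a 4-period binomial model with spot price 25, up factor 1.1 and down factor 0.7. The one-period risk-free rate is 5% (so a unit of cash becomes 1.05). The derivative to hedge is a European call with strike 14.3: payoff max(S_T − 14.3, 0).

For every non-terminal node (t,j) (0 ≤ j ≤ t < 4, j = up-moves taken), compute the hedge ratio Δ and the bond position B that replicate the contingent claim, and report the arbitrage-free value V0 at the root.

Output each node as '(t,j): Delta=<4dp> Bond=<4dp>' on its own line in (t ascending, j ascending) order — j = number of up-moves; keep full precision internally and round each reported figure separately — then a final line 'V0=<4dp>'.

No-arbitrage ⇒ martingale measure with p* = (R−d)/(u−d) = 0.8750.
Terminal payoffs: V(4,0)=0.0000, V(4,1)=0.0000, V(4,2)=0.5225, V(4,3)=8.9925, V(4,4)=22.3025
Node (3,0) S=8.5750: V=(p*·0.0000+(1−p*)·0.0000)/1.05=0.0000; Δ=(0.0000−0.0000)/(9.4325−6.0025)=0.0000; B=V−Δ·S=0.0000
Node (3,1) S=13.4750: V=(p*·0.5225+(1−p*)·0.0000)/1.05=0.4354; Δ=(0.5225−0.0000)/(14.8225−9.4325)=0.0969; B=V−Δ·S=-0.8708
Node (3,2) S=21.1750: V=(p*·8.9925+(1−p*)·0.5225)/1.05=7.5560; Δ=(8.9925−0.5225)/(23.2925−14.8225)=1.0000; B=V−Δ·S=-13.6190
Node (3,3) S=33.2750: V=(p*·22.3025+(1−p*)·8.9925)/1.05=19.6560; Δ=(22.3025−8.9925)/(36.6025−23.2925)=1.0000; B=V−Δ·S=-13.6190
Node (2,0) S=12.2500: V=(p*·0.4354+(1−p*)·0.0000)/1.05=0.3628; Δ=(0.4354−0.0000)/(13.4750−8.5750)=0.0889; B=V−Δ·S=-0.7257
Node (2,1) S=19.2500: V=(p*·7.5560+(1−p*)·0.4354)/1.05=6.3485; Δ=(7.5560−0.4354)/(21.1750−13.4750)=0.9247; B=V−Δ·S=-11.4529
Node (2,2) S=30.2500: V=(p*·19.6560+(1−p*)·7.5560)/1.05=17.2795; Δ=(19.6560−7.5560)/(33.2750−21.1750)=1.0000; B=V−Δ·S=-12.9705
Node (1,0) S=17.5000: V=(p*·6.3485+(1−p*)·0.3628)/1.05=5.3336; Δ=(6.3485−0.3628)/(19.2500−12.2500)=0.8551; B=V−Δ·S=-9.6305
Node (1,1) S=27.5000: V=(p*·17.2795+(1−p*)·6.3485)/1.05=15.1553; Δ=(17.2795−6.3485)/(30.2500−19.2500)=0.9937; B=V−Δ·S=-12.1722
Node (0,0) S=25.0000: V=(p*·15.1553+(1−p*)·5.3336)/1.05=13.2644; Δ=(15.1553−5.3336)/(27.5000−17.5000)=0.9822; B=V−Δ·S=-11.2900
The time-0 hedge costs 13.2644, which is the no-arbitrage price.

(0,0): Delta=0.9822 Bond=-11.2900
(1,0): Delta=0.8551 Bond=-9.6305
(1,1): Delta=0.9937 Bond=-12.1722
(2,0): Delta=0.0889 Bond=-0.7257
(2,1): Delta=0.9247 Bond=-11.4529
(2,2): Delta=1.0000 Bond=-12.9705
(3,0): Delta=0.0000 Bond=0.0000
(3,1): Delta=0.0969 Bond=-0.8708
(3,2): Delta=1.0000 Bond=-13.6190
(3,3): Delta=1.0000 Bond=-13.6190
V0=13.2644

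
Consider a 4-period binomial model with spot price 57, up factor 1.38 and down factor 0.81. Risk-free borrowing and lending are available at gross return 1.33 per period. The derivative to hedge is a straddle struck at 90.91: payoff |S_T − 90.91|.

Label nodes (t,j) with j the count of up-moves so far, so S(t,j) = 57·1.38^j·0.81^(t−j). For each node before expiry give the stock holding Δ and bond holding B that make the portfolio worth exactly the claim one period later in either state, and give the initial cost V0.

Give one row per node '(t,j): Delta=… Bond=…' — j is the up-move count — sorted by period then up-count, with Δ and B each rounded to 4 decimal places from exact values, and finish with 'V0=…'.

The replicating-portfolio and risk-neutral prices coincide; use p* = (1.33−0.81)/(1.38−0.81) = 0.9123 for the latter.
Payoff layer (t=4): V(4,0)=66.3734, V(4,1)=49.1069, V(4,2)=19.6898, V(4,3)=30.4281, V(4,4)=115.8141
  t=3,j=0: stock 30.2921 → up 41.8031 (V=49.1069), down 24.5366 (V=66.3734). Price 38.0612; hedge Δ=-1.0000, bond B=68.3534.
  t=3,j=1: stock 51.6088 → up 71.2202 (V=19.6898), down 41.8031 (V=49.1069). Price 16.7446; hedge Δ=-1.0000, bond B=68.3534.
  t=3,j=2: stock 87.9261 → up 121.3381 (V=30.4281), down 71.2202 (V=19.6898). Price 22.1700; hedge Δ=0.2143, bond B=3.3310.
  t=3,j=3: stock 149.8001 → up 206.7241 (V=115.8141), down 121.3381 (V=30.4281). Price 81.4467; hedge Δ=1.0000, bond B=-68.3534.
  t=2,j=0: stock 37.3977 → up 51.6088 (V=16.7446), down 30.2921 (V=38.0612). Price 13.9958; hedge Δ=-1.0000, bond B=51.3935.
  t=2,j=1: stock 63.7146 → up 87.9261 (V=22.1700), down 51.6088 (V=16.7446). Price 16.3114; hedge Δ=0.1494, bond B=6.7930.
  t=2,j=2: stock 108.5508 → up 149.8001 (V=81.4467), down 87.9261 (V=22.1700). Price 57.3286; hedge Δ=0.9580, bond B=-46.6656.
  t=1,j=0: stock 46.1700 → up 63.7146 (V=16.3114), down 37.3977 (V=13.9958). Price 12.1115; hedge Δ=0.0880, bond B=8.0491.
  t=1,j=1: stock 78.6600 → up 108.5508 (V=57.3286), down 63.7146 (V=16.3114). Price 40.3989; hedge Δ=0.9148, bond B=-31.5611.
  t=0,j=0: stock 57.0000 → up 78.6600 (V=40.3989), down 46.1700 (V=12.1115). Price 28.5095; hedge Δ=0.8707, bond B=-21.1177.
The time-0 hedge costs 28.5095, which is the no-arbitrage price.

(0,0): Delta=0.8707 Bond=-21.1177
(1,0): Delta=0.0880 Bond=8.0491
(1,1): Delta=0.9148 Bond=-31.5611
(2,0): Delta=-1.0000 Bond=51.3935
(2,1): Delta=0.1494 Bond=6.7930
(2,2): Delta=0.9580 Bond=-46.6656
(3,0): Delta=-1.0000 Bond=68.3534
(3,1): Delta=-1.0000 Bond=68.3534
(3,2): Delta=0.2143 Bond=3.3310
(3,3): Delta=1.0000 Bond=-68.3534
V0=28.5095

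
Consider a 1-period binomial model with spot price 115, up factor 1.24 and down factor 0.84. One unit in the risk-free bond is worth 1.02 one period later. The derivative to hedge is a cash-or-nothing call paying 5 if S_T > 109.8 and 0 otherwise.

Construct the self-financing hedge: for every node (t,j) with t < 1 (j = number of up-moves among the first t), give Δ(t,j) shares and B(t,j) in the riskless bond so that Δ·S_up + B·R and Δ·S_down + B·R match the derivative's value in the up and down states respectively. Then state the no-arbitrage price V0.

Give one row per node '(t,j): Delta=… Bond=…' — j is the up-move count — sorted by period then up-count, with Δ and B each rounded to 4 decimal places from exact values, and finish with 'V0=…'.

The replicating-portfolio and risk-neutral prices coincide; use p* = (1.02−0.84)/(1.24−0.84) = 0.4500 for the latter.
Terminal values V(1,·): V(1,0)=0.0000, V(1,1)=5.0000
  t=0,j=0: stock 115.0000 → up 142.6000 (V=5.0000), down 96.6000 (V=0.0000). Price 2.2059; hedge Δ=0.1087, bond B=-10.2941.
The time-0 hedge costs 2.2059, which is the no-arbitrage price.

(0,0): Delta=0.1087 Bond=-10.2941
V0=2.2059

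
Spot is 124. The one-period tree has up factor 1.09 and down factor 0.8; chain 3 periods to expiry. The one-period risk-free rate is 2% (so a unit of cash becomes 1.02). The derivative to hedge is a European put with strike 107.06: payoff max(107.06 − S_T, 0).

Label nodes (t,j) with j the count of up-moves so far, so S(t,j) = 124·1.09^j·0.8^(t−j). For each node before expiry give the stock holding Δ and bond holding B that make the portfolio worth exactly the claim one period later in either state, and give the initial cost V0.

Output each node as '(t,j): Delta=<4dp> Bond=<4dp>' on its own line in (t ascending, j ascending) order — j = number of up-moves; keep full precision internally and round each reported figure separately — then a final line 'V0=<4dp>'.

No-arbitrage ⇒ martingale measure with p* = (R−d)/(u−d) = 0.7586.
Terminal payoffs: V(3,0)=43.5720, V(3,1)=20.5576, V(3,2)=0.0000, V(3,3)=0.0000
(2,0): S=79.3600. Δ = (V_up−V_dn)/(S_up−S_dn) = (20.5576−43.5720)/(86.5024−63.4880) = -1.0000. V = [p*·20.5576 + (1−p*)·43.5720]/1.02 = 25.6008. B = V − Δ·S = 104.9608.
(2,1): S=108.1280. Δ = (V_up−V_dn)/(S_up−S_dn) = (0.0000−20.5576)/(117.8595−86.5024) = -0.6556. V = [p*·0.0000 + (1−p*)·20.5576]/1.02 = 4.8649. B = V − Δ·S = 75.7532.
(2,2): S=147.3244. Δ = (V_up−V_dn)/(S_up−S_dn) = (0.0000−0.0000)/(160.5836−117.8595) = 0.0000. V = [p*·0.0000 + (1−p*)·0.0000]/1.02 = 0.0000. B = V − Δ·S = 0.0000.
(1,0): S=99.2000. Δ = (V_up−V_dn)/(S_up−S_dn) = (4.8649−25.6008)/(108.1280−79.3600) = -0.7208. V = [p*·4.8649 + (1−p*)·25.6008]/1.02 = 9.6766. B = V − Δ·S = 81.1797.
(1,1): S=135.1600. Δ = (V_up−V_dn)/(S_up−S_dn) = (0.0000−4.8649)/(147.3244−108.1280) = -0.1241. V = [p*·0.0000 + (1−p*)·4.8649]/1.02 = 1.1513. B = V − Δ·S = 17.9267.
(0,0): S=124.0000. Δ = (V_up−V_dn)/(S_up−S_dn) = (1.1513−9.6766)/(135.1600−99.2000) = -0.2371. V = [p*·1.1513 + (1−p*)·9.6766]/1.02 = 3.1462. B = V − Δ·S = 32.5438.
Check: Δ(0,0)·S0 + B(0,0) = 3.1462 = V0.

(0,0): Delta=-0.2371 Bond=32.5438
(1,0): Delta=-0.7208 Bond=81.1797
(1,1): Delta=-0.1241 Bond=17.9267
(2,0): Delta=-1.0000 Bond=104.9608
(2,1): Delta=-0.6556 Bond=75.7532
(2,2): Delta=0.0000 Bond=0.0000
V0=3.1462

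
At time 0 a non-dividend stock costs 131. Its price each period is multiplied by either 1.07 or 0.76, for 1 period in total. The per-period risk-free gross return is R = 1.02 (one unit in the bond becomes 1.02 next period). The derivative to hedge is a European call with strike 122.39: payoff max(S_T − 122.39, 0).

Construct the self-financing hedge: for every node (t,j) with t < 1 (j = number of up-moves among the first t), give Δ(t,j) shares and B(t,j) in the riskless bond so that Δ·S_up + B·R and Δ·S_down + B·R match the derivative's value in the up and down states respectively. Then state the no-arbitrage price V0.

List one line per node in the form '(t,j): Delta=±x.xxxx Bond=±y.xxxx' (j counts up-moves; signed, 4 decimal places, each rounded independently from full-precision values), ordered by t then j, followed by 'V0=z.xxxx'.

Since d<R<u, set p* = (R−d)/(u−d) = 0.8387; price each node as the discounted p*-expectation of its children.
Terminal payoffs: V(1,0)=0.0000, V(1,1)=17.7800
(0,0): S=131.0000. Δ = (V_up−V_dn)/(S_up−S_dn) = (17.7800−0.0000)/(140.1700−99.5600) = 0.4378. V = [p*·17.7800 + (1−p*)·0.0000]/1.02 = 14.6199. B = V − Δ·S = -42.7350.
Check: Δ(0,0)·S0 + B(0,0) = 14.6199 = V0.

(0,0): Delta=0.4378 Bond=-42.7350
V0=14.6199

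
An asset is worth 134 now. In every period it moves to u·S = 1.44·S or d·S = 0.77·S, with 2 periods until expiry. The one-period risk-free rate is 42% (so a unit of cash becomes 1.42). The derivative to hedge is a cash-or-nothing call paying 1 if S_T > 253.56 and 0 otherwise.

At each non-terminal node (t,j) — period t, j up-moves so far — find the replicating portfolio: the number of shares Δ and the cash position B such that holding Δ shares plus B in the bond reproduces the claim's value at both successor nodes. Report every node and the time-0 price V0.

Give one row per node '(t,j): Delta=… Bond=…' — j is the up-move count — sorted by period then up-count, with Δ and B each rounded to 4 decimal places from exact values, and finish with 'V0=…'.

Under the risk-neutral measure, an up-move has probability p* = (R−d)/(u−d) = 0.9701 and values discount at R = 1.42.
At expiry t=2: V(2,0)=0.0000, V(2,1)=0.0000, V(2,2)=1.0000
(1,0): S=103.1800. Δ = (V_up−V_dn)/(S_up−S_dn) = (0.0000−0.0000)/(148.5792−79.4486) = 0.0000. V = [p*·0.0000 + (1−p*)·0.0000]/1.42 = 0.0000. B = V − Δ·S = 0.0000.
(1,1): S=192.9600. Δ = (V_up−V_dn)/(S_up−S_dn) = (1.0000−0.0000)/(277.8624−148.5792) = 0.0077. V = [p*·1.0000 + (1−p*)·0.0000]/1.42 = 0.6832. B = V − Δ·S = -0.8093.
(0,0): S=134.0000. Δ = (V_up−V_dn)/(S_up−S_dn) = (0.6832−0.0000)/(192.9600−103.1800) = 0.0076. V = [p*·0.6832 + (1−p*)·0.0000]/1.42 = 0.4668. B = V − Δ·S = -0.5529.
The time-0 hedge costs 0.4668, which is the no-arbitrage price.

(0,0): Delta=0.0076 Bond=-0.5529
(1,0): Delta=0.0000 Bond=0.0000
(1,1): Delta=0.0077 Bond=-0.8093
V0=0.4668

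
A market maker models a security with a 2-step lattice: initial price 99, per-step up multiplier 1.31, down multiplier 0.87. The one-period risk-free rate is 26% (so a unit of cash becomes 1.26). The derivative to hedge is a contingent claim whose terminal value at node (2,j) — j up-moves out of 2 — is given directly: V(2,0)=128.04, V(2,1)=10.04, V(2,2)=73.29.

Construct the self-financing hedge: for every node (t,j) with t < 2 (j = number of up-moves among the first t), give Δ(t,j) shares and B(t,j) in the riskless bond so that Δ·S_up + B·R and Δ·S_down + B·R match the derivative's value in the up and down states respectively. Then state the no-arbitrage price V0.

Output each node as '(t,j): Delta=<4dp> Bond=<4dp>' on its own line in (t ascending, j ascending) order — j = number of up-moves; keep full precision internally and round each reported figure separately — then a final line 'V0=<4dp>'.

(0,0): Delta=0.7771 Bond=-38.3524
(1,0): Delta=-3.1137 Bond=286.7922
(1,1): Delta=1.1084 Bond=-91.2877
V0=38.5837

No-arbitrage ⇒ martingale measure with p* = (R−d)/(u−d) = 0.8864.
Terminal values V(2,·): V(2,0)=128.0400, V(2,1)=10.0400, V(2,2)=73.2900
  t=1,j=0: stock 86.1300 → up 112.8303 (V=10.0400), down 74.9331 (V=128.0400). Price 18.6104; hedge Δ=-3.1137, bond B=286.7922.
  t=1,j=1: stock 129.6900 → up 169.8939 (V=73.2900), down 112.8303 (V=10.0400). Price 52.4623; hedge Δ=1.1084, bond B=-91.2877.
  t=0,j=0: stock 99.0000 → up 129.6900 (V=52.4623), down 86.1300 (V=18.6104). Price 38.5837; hedge Δ=0.7771, bond B=-38.3524.
Root portfolio cost Δ·99+B reproduces V0=38.5837.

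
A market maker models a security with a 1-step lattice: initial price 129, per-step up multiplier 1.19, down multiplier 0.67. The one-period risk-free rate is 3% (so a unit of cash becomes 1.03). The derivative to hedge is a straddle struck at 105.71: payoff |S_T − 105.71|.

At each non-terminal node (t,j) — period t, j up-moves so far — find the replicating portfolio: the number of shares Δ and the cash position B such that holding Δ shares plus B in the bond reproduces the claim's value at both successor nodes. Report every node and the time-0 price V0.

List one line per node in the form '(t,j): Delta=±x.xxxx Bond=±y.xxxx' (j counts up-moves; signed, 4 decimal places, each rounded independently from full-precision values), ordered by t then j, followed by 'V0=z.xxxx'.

(0,0): Delta=0.4252 Bond=-16.9582
V0=37.8880

Since d<R<u, set p* = (R−d)/(u−d) = 0.6923; price each node as the discounted p*-expectation of its children.
At expiry t=1: V(1,0)=19.2800, V(1,1)=47.8000
(0,0): S=129.0000. Δ = (V_up−V_dn)/(S_up−S_dn) = (47.8000−19.2800)/(153.5100−86.4300) = 0.4252. V = [p*·47.8000 + (1−p*)·19.2800]/1.03 = 37.8880. B = V − Δ·S = -16.9582.
Self-financing check: at every node Δ·S+B equals the discounted successor values.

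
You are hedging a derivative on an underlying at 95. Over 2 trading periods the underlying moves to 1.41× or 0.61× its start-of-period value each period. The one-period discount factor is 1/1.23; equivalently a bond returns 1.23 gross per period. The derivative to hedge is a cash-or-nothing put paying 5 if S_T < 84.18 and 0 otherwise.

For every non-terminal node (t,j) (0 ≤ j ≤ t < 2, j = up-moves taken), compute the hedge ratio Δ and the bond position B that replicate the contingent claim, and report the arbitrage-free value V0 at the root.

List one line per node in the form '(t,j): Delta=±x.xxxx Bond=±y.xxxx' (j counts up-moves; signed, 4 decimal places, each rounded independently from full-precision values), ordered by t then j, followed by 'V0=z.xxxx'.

Risk-neutral probability p* = (R−d)/(u−d) = (1.23−0.61)/(1.41−0.61) = 0.7750.
At expiry t=2: V(2,0)=5.0000, V(2,1)=5.0000, V(2,2)=0.0000
  t=1,j=0: stock 57.9500 → up 81.7095 (V=5.0000), down 35.3495 (V=5.0000). Price 4.0650; hedge Δ=0.0000, bond B=4.0650.
  t=1,j=1: stock 133.9500 → up 188.8695 (V=0.0000), down 81.7095 (V=5.0000). Price 0.9146; hedge Δ=-0.0467, bond B=7.1646.
  t=0,j=0: stock 95.0000 → up 133.9500 (V=0.9146), down 57.9500 (V=4.0650). Price 1.3199; hedge Δ=-0.0415, bond B=5.2579.
Each (Δ,B) replicates both successor values, so the strategy is self-financing and V0 is arbitrage-free.

(0,0): Delta=-0.0415 Bond=5.2579
(1,0): Delta=0.0000 Bond=4.0650
(1,1): Delta=-0.0467 Bond=7.1646
V0=1.3199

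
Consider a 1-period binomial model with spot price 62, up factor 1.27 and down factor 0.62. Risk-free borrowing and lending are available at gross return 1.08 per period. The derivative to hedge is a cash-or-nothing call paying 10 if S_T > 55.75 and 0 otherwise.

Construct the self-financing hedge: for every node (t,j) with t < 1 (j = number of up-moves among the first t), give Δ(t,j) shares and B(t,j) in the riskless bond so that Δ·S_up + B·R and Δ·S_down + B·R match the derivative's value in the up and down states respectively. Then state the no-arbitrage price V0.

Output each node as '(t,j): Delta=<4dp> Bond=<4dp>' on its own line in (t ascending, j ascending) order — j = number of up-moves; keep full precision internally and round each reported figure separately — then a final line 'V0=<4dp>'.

No-arbitrage ⇒ martingale measure with p* = (R−d)/(u−d) = 0.7077.
Payoff layer (t=1): V(1,0)=0.0000, V(1,1)=10.0000
(0,0): S=62.0000. Δ = (V_up−V_dn)/(S_up−S_dn) = (10.0000−0.0000)/(78.7400−38.4400) = 0.2481. V = [p*·10.0000 + (1−p*)·0.0000]/1.08 = 6.5527. B = V − Δ·S = -8.8319.
Self-financing check: at every node Δ·S+B equals the discounted successor values.

(0,0): Delta=0.2481 Bond=-8.8319
V0=6.5527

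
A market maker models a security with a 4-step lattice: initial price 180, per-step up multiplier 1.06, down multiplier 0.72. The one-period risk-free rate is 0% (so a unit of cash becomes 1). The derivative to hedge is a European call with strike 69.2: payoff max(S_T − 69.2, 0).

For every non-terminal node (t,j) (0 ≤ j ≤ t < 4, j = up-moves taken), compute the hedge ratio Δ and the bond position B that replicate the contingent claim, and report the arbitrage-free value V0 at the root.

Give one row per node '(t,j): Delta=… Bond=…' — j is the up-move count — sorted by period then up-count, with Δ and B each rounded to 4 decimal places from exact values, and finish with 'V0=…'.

(0,0): Delta=0.9981 Bond=-68.8432
(1,0): Delta=0.9853 Bond=-67.1779
(1,1): Delta=1.0000 Bond=-69.2000
(2,0): Delta=0.8842 Bond=-57.7415
(2,1): Delta=1.0000 Bond=-69.2000
(2,2): Delta=1.0000 Bond=-69.2000
(3,0): Delta=0.0882 Bond=-4.2686
(3,1): Delta=1.0000 Bond=-69.2000
(3,2): Delta=1.0000 Bond=-69.2000
(3,3): Delta=1.0000 Bond=-69.2000
V0=110.8202

Risk-neutral probability p* = (R−d)/(u−d) = (1−0.72)/(1.06−0.72) = 0.8235.
Payoff layer (t=4): V(4,0)=0.0000, V(4,1)=2.0157, V(4,2)=35.6454, V(4,3)=85.1557, V(4,4)=158.0459
  t=3,j=0: stock 67.1846 → up 71.2157 (V=2.0157), down 48.3729 (V=0.0000). Price 1.6600; hedge Δ=0.0882, bond B=-4.2686.
  t=3,j=1: stock 98.9107 → up 104.8454 (V=35.6454), down 71.2157 (V=2.0157). Price 29.7107; hedge Δ=1.0000, bond B=-69.2000.
  t=3,j=2: stock 145.6186 → up 154.3557 (V=85.1557), down 104.8454 (V=35.6454). Price 76.4186; hedge Δ=1.0000, bond B=-69.2000.
  t=3,j=3: stock 214.3829 → up 227.2459 (V=158.0459), down 154.3557 (V=85.1557). Price 145.1829; hedge Δ=1.0000, bond B=-69.2000.
  t=2,j=0: stock 93.3120 → up 98.9107 (V=29.7107), down 67.1846 (V=1.6600). Price 24.7606; hedge Δ=0.8842, bond B=-57.7415.
  t=2,j=1: stock 137.3760 → up 145.6186 (V=76.4186), down 98.9107 (V=29.7107). Price 68.1760; hedge Δ=1.0000, bond B=-69.2000.
  t=2,j=2: stock 202.2480 → up 214.3829 (V=145.1829), down 145.6186 (V=76.4186). Price 133.0480; hedge Δ=1.0000, bond B=-69.2000.
  t=1,j=0: stock 129.6000 → up 137.3760 (V=68.1760), down 93.3120 (V=24.7606). Price 60.5145; hedge Δ=0.9853, bond B=-67.1779.
  t=1,j=1: stock 190.8000 → up 202.2480 (V=133.0480), down 137.3760 (V=68.1760). Price 121.6000; hedge Δ=1.0000, bond B=-69.2000.
  t=0,j=0: stock 180.0000 → up 190.8000 (V=121.6000), down 129.6000 (V=60.5145). Price 110.8202; hedge Δ=0.9981, bond B=-68.8432.
The time-0 hedge costs 110.8202, which is the no-arbitrage price.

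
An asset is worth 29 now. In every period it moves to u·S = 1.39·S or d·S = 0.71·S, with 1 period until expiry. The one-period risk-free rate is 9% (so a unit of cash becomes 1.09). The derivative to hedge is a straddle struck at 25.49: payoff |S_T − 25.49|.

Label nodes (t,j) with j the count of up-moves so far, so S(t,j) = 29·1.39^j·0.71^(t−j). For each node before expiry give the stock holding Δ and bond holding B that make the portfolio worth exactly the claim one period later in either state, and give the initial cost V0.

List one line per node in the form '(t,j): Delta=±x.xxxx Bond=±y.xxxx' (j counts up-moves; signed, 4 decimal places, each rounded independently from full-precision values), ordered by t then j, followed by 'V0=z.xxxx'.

(0,0): Delta=0.5030 Bond=-5.0070
V0=9.5812

No-arbitrage ⇒ martingale measure with p* = (R−d)/(u−d) = 0.5588.
At expiry t=1: V(1,0)=4.9000, V(1,1)=14.8200
(0,0): S=29.0000. Δ = (V_up−V_dn)/(S_up−S_dn) = (14.8200−4.9000)/(40.3100−20.5900) = 0.5030. V = [p*·14.8200 + (1−p*)·4.9000]/1.09 = 9.5812. B = V − Δ·S = -5.0070.
Root portfolio cost Δ·29+B reproduces V0=9.5812.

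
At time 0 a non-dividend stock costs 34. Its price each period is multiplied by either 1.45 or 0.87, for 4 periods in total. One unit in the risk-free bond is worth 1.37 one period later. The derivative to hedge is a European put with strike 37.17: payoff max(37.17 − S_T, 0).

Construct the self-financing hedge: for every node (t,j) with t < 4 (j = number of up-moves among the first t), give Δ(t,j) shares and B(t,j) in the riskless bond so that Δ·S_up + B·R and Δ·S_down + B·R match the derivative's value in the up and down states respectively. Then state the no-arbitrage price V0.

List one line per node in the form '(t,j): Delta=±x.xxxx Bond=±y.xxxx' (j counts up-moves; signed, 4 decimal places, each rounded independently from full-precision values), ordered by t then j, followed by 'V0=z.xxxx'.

Risk-neutral probability p* = (R−d)/(u−d) = (1.37−0.87)/(1.45−0.87) = 0.8621.
Payoff layer (t=4): V(4,0)=17.6915, V(4,1)=4.7058, V(4,2)=0.0000, V(4,3)=0.0000, V(4,4)=0.0000
Node (3,0) S=22.3891: V=(p*·4.7058+(1−p*)·17.6915)/1.37=4.7423; Δ=(4.7058−17.6915)/(32.4642−19.4785)=-1.0000; B=V−Δ·S=27.1314
Node (3,1) S=37.3152: V=(p*·0.0000+(1−p*)·4.7058)/1.37=0.4738; Δ=(0.0000−4.7058)/(54.1070−32.4642)=-0.2174; B=V−Δ·S=8.5872
Node (3,2) S=62.1919: V=(p*·0.0000+(1−p*)·0.0000)/1.37=0.0000; Δ=(0.0000−0.0000)/(90.1783−54.1070)=0.0000; B=V−Δ·S=0.0000
Node (3,3) S=103.6532: V=(p*·0.0000+(1−p*)·0.0000)/1.37=0.0000; Δ=(0.0000−0.0000)/(150.2972−90.1783)=0.0000; B=V−Δ·S=0.0000
Node (2,0) S=25.7346: V=(p*·0.4738+(1−p*)·4.7423)/1.37=0.7756; Δ=(0.4738−4.7423)/(37.3152−22.3891)=-0.2860; B=V−Δ·S=8.1351
Node (2,1) S=42.8910: V=(p*·0.0000+(1−p*)·0.4738)/1.37=0.0477; Δ=(0.0000−0.4738)/(62.1919−37.3152)=-0.0190; B=V−Δ·S=0.8646
Node (2,2) S=71.4850: V=(p*·0.0000+(1−p*)·0.0000)/1.37=0.0000; Δ=(0.0000−0.0000)/(103.6532−62.1919)=0.0000; B=V−Δ·S=0.0000
Node (1,0) S=29.5800: V=(p*·0.0477+(1−p*)·0.7756)/1.37=0.1081; Δ=(0.0477−0.7756)/(42.8910−25.7346)=-0.0424; B=V−Δ·S=1.3631
Node (1,1) S=49.3000: V=(p*·0.0000+(1−p*)·0.0477)/1.37=0.0048; Δ=(0.0000−0.0477)/(71.4850−42.8910)=-0.0017; B=V−Δ·S=0.0870
Node (0,0) S=34.0000: V=(p*·0.0048+(1−p*)·0.1081)/1.37=0.0139; Δ=(0.0048−0.1081)/(49.3000−29.5800)=-0.0052; B=V−Δ·S=0.1920
Self-financing check: at every node Δ·S+B equals the discounted successor values.

(0,0): Delta=-0.0052 Bond=0.1920
(1,0): Delta=-0.0424 Bond=1.3631
(1,1): Delta=-0.0017 Bond=0.0870
(2,0): Delta=-0.2860 Bond=8.1351
(2,1): Delta=-0.0190 Bond=0.8646
(2,2): Delta=0.0000 Bond=0.0000
(3,0): Delta=-1.0000 Bond=27.1314
(3,1): Delta=-0.2174 Bond=8.5872
(3,2): Delta=0.0000 Bond=0.0000
(3,3): Delta=0.0000 Bond=0.0000
V0=0.0139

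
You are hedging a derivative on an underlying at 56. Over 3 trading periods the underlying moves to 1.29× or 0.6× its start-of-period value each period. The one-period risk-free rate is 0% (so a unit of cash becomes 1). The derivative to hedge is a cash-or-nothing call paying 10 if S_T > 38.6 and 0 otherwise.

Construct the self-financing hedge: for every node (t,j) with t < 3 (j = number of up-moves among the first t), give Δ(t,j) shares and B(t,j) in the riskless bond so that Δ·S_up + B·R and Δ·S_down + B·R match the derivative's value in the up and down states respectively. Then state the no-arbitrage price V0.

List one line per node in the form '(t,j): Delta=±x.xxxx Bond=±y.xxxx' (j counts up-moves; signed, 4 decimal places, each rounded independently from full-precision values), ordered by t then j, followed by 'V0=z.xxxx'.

Since d<R<u, set p* = (R−d)/(u−d) = 0.5797; price each node as the discounted p*-expectation of its children.
Terminal payoffs: V(3,0)=0.0000, V(3,1)=0.0000, V(3,2)=10.0000, V(3,3)=10.0000
Node (2,0) S=20.1600: V=(p*·0.0000+(1−p*)·0.0000)/1=0.0000; Δ=(0.0000−0.0000)/(26.0064−12.0960)=0.0000; B=V−Δ·S=0.0000
Node (2,1) S=43.3440: V=(p*·10.0000+(1−p*)·0.0000)/1=5.7971; Δ=(10.0000−0.0000)/(55.9138−26.0064)=0.3344; B=V−Δ·S=-8.6957
Node (2,2) S=93.1896: V=(p*·10.0000+(1−p*)·10.0000)/1=10.0000; Δ=(10.0000−10.0000)/(120.2146−55.9138)=0.0000; B=V−Δ·S=10.0000
Node (1,0) S=33.6000: V=(p*·5.7971+(1−p*)·0.0000)/1=3.3606; Δ=(5.7971−0.0000)/(43.3440−20.1600)=0.2500; B=V−Δ·S=-5.0410
Node (1,1) S=72.2400: V=(p*·10.0000+(1−p*)·5.7971)/1=8.2336; Δ=(10.0000−5.7971)/(93.1896−43.3440)=0.0843; B=V−Δ·S=2.1424
Node (0,0) S=56.0000: V=(p*·8.2336+(1−p*)·3.3606)/1=6.1855; Δ=(8.2336−3.3606)/(72.2400−33.6000)=0.1261; B=V−Δ·S=-0.8767
Each (Δ,B) replicates both successor values, so the strategy is self-financing and V0 is arbitrage-free.

(0,0): Delta=0.1261 Bond=-0.8767
(1,0): Delta=0.2500 Bond=-5.0410
(1,1): Delta=0.0843 Bond=2.1424
(2,0): Delta=0.0000 Bond=0.0000
(2,1): Delta=0.3344 Bond=-8.6957
(2,2): Delta=0.0000 Bond=10.0000
V0=6.1855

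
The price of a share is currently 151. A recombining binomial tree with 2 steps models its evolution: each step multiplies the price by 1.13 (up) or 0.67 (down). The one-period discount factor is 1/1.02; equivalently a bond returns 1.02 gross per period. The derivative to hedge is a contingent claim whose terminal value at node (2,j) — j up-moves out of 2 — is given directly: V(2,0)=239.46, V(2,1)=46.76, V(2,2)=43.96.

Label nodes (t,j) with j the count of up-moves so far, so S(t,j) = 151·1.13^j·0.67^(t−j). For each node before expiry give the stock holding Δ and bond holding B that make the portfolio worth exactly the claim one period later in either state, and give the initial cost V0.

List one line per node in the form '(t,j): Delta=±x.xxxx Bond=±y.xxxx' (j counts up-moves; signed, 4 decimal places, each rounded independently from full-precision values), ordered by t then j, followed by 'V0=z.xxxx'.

(0,0): Delta=-0.6805 Bond=156.7288
(1,0): Delta=-4.1407 Bond=509.9331
(1,1): Delta=-0.0357 Bond=49.8414
V0=53.9776

No-arbitrage ⇒ martingale measure with p* = (R−d)/(u−d) = 0.7609.
Payoff layer (t=2): V(2,0)=239.4600, V(2,1)=46.7600, V(2,2)=43.9600
Node (1,0) S=101.1700: V=(p*·46.7600+(1−p*)·239.4600)/1.02=91.0200; Δ=(46.7600−239.4600)/(114.3221−67.7839)=-4.1407; B=V−Δ·S=509.9331
Node (1,1) S=170.6300: V=(p*·43.9600+(1−p*)·46.7600)/1.02=43.7545; Δ=(43.9600−46.7600)/(192.8119−114.3221)=-0.0357; B=V−Δ·S=49.8414
Node (0,0) S=151.0000: V=(p*·43.7545+(1−p*)·91.0200)/1.02=53.9776; Δ=(43.7545−91.0200)/(170.6300−101.1700)=-0.6805; B=V−Δ·S=156.7288
Self-financing check: at every node Δ·S+B equals the discounted successor values.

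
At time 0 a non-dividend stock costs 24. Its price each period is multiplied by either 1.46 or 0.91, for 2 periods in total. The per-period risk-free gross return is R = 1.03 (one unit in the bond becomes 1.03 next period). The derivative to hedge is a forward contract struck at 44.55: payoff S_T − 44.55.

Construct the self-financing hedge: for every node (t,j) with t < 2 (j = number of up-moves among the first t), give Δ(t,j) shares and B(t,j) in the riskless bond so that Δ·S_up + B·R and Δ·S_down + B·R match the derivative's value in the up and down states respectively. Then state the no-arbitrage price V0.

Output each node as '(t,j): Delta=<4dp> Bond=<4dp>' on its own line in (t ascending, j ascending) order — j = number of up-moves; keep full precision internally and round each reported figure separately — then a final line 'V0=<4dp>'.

Under the risk-neutral measure, an up-move has probability p* = (R−d)/(u−d) = 0.2182 and values discount at R = 1.03.
At expiry t=2: V(2,0)=-24.6756, V(2,1)=-12.6636, V(2,2)=6.6084
  t=1,j=0: stock 21.8400 → up 31.8864 (V=-12.6636), down 19.8744 (V=-24.6756). Price -21.4124; hedge Δ=1.0000, bond B=-43.2524.
  t=1,j=1: stock 35.0400 → up 51.1584 (V=6.6084), down 31.8864 (V=-12.6636). Price -8.2124; hedge Δ=1.0000, bond B=-43.2524.
  t=0,j=0: stock 24.0000 → up 35.0400 (V=-8.2124), down 21.8400 (V=-21.4124). Price -17.9926; hedge Δ=1.0000, bond B=-41.9926.
Self-financing check: at every node Δ·S+B equals the discounted successor values.

(0,0): Delta=1.0000 Bond=-41.9926
(1,0): Delta=1.0000 Bond=-43.2524
(1,1): Delta=1.0000 Bond=-43.2524
V0=-17.9926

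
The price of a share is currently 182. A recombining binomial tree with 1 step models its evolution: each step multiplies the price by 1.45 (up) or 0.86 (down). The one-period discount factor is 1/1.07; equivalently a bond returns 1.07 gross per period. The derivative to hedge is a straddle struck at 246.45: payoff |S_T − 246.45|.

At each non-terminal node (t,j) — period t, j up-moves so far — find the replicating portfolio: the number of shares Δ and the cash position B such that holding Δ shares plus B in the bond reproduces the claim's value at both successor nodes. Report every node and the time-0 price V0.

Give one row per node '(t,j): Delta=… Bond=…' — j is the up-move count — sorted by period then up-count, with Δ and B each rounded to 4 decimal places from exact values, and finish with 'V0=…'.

(0,0): Delta=-0.6750 Bond=182.7839
V0=59.9365

The replicating-portfolio and risk-neutral prices coincide; use p* = (1.07−0.86)/(1.45−0.86) = 0.3559 for the latter.
Terminal payoffs: V(1,0)=89.9300, V(1,1)=17.4500
Node (0,0) S=182.0000: V=(p*·17.4500+(1−p*)·89.9300)/1.07=59.9365; Δ=(17.4500−89.9300)/(263.9000−156.5200)=-0.6750; B=V−Δ·S=182.7839
Root portfolio cost Δ·182+B reproduces V0=59.9365.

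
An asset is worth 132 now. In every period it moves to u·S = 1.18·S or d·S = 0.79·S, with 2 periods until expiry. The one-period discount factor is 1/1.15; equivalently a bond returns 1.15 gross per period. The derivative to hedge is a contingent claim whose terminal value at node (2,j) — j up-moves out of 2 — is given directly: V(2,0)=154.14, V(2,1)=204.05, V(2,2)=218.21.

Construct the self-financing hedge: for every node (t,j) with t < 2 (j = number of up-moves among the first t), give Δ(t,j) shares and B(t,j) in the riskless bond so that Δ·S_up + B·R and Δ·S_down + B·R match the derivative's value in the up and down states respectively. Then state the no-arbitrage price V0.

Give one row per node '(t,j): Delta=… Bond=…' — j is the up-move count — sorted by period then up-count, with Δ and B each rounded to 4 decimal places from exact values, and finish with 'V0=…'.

Risk-neutral probability p* = (R−d)/(u−d) = (1.15−0.79)/(1.18−0.79) = 0.9231.
At expiry t=2: V(2,0)=154.1400, V(2,1)=204.0500, V(2,2)=218.2100
  t=1,j=0: stock 104.2800 → up 123.0504 (V=204.0500), down 82.3812 (V=154.1400). Price 174.0963; hedge Δ=1.2272, bond B=46.1220.
  t=1,j=1: stock 155.7600 → up 183.7968 (V=218.2100), down 123.0504 (V=204.0500). Price 188.8007; hedge Δ=0.2331, bond B=152.4930.
  t=0,j=0: stock 132.0000 → up 155.7600 (V=188.8007), down 104.2800 (V=174.0963). Price 163.1909; hedge Δ=0.2856, bond B=125.4875.
Self-financing check: at every node Δ·S+B equals the discounted successor values.

(0,0): Delta=0.2856 Bond=125.4875
(1,0): Delta=1.2272 Bond=46.1220
(1,1): Delta=0.2331 Bond=152.4930
V0=163.1909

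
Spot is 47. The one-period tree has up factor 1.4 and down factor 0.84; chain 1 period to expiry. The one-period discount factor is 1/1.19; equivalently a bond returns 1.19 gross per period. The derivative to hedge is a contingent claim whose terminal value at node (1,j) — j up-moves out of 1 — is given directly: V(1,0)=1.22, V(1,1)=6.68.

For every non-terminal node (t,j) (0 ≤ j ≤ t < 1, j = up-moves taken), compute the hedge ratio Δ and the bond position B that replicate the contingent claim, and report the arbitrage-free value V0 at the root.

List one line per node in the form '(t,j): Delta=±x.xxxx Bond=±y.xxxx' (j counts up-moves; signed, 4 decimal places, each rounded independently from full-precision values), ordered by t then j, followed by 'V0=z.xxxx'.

The replicating-portfolio and risk-neutral prices coincide; use p* = (1.19−0.84)/(1.4−0.84) = 0.6250 for the latter.
Payoff layer (t=1): V(1,0)=1.2200, V(1,1)=6.6800
  t=0,j=0: stock 47.0000 → up 65.8000 (V=6.6800), down 39.4800 (V=1.2200). Price 3.8929; hedge Δ=0.2074, bond B=-5.8571.
Root portfolio cost Δ·47+B reproduces V0=3.8929.

(0,0): Delta=0.2074 Bond=-5.8571
V0=3.8929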